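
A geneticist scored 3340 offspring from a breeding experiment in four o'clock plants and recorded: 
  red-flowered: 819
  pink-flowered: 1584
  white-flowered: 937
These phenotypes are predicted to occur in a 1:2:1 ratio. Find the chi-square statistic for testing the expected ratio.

Under the 1:2:1 hypothesis (Σ ratio = 4, N = 3340):
  red-flowered: 3340 × 1/4 = 835
  pink-flowered: 3340 × 2/4 = 1670
  white-flowered: 3340 × 1/4 = 835
χ² = Σ (O − E)² / E
  red-flowered: (819 − 835)² / 835 = 0.3066
  pink-flowered: (1584 − 1670)² / 1670 = 4.4287
  white-flowered: (937 − 835)² / 835 = 12.4599
χ² = 0.3066 + 4.4287 + 12.4599 = 17.1952 ≈ 17.195

17.195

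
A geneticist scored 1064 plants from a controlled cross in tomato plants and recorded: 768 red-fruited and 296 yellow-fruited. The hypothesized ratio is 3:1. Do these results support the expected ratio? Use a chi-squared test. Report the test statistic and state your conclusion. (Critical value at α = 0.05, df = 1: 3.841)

4.511; not consistent

The 3:1 ratio has 4 parts, so with N = 1064 the expected counts are:
  red-fruited: 1064 × 3/4 = 798
  yellow-fruited: 1064 × 1/4 = 266
χ² = Σ (O − E)² / E
  red-fruited: (768 − 798)² / 798 = 1.1278
  yellow-fruited: (296 − 266)² / 266 = 3.3835
χ² = 1.1278 + 3.3835 = 4.5113 ≈ 4.511
Degrees of freedom = 2 − 1 = 1; critical value at α = 0.05 is 3.841.
Since 4.511 > 3.841, we reject the null hypothesis — the data do not fit the 3:1 ratio.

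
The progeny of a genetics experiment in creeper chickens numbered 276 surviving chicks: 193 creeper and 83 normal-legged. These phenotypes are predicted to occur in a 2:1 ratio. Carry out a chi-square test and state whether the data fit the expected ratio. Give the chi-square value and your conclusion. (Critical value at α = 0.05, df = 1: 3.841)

Expected counts for N = 276 under a 2:1 ratio (total parts = 3):
  creeper: 276 × 2/3 = 184
  normal-legged: 276 × 1/3 = 92
χ² = Σ (O − E)² / E
  creeper: (193 − 184)² / 184 = 0.4402
  normal-legged: (83 − 92)² / 92 = 0.8804
χ² = 0.4402 + 0.8804 = 1.3206 ≈ 1.321
Degrees of freedom = 2 − 1 = 1; critical value at α = 0.05 is 3.841.
Since 1.321 < 3.841, we fail to reject the null hypothesis — the data are consistent with the 2:1 ratio.

1.321; consistent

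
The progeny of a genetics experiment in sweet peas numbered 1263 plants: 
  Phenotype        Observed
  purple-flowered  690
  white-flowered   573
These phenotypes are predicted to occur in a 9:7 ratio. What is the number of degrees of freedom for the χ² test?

1

A goodness-of-fit test with 2 phenotype classes has df = 2 − 1 = 1.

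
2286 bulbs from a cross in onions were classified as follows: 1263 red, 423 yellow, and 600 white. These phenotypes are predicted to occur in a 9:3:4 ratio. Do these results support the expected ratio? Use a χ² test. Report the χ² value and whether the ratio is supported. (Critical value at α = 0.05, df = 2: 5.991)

1.902; consistent

Total ratio parts = 16. Expected numbers out of 2286:
  red: 2286 × 9/16 = 1285.875
  yellow: 2286 × 3/16 = 428.625
  white: 2286 × 4/16 = 571.5
χ² = Σ (O − E)² / E
  red: (1263 − 1285.875)² / 1285.875 = 0.4069
  yellow: (423 − 428.625)² / 428.625 = 0.0738
  white: (600 − 571.5)² / 571.5 = 1.4213
χ² = 0.4069 + 0.0738 + 1.4213 = 1.902
Degrees of freedom = 3 − 1 = 2; critical value at α = 0.05 is 5.991.
Since 1.902 < 5.991, we fail to reject the null hypothesis — the data are consistent with the 9:3:4 ratio.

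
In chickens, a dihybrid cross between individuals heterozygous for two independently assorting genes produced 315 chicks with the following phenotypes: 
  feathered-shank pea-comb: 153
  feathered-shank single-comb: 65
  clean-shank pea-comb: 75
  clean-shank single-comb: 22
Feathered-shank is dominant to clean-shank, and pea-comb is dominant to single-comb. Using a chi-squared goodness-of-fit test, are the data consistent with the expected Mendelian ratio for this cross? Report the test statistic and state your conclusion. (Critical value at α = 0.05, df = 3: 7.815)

A dihybrid F₂ with independent assortment and complete dominance at both loci gives a 9:3:3:1 phenotypic ratio.
The 9:3:3:1 ratio has 16 parts, so with N = 315 the expected counts are:
  feathered-shank pea-comb: 315 × 9/16 = 177.1875
  feathered-shank single-comb: 315 × 3/16 = 59.0625
  clean-shank pea-comb: 315 × 3/16 = 59.0625
  clean-shank single-comb: 315 × 1/16 = 19.6875
χ² = Σ (O − E)² / E
  feathered-shank pea-comb: (153 − 177.1875)² / 177.1875 = 3.3018
  feathered-shank single-comb: (65 − 59.0625)² / 59.0625 = 0.5969
  clean-shank pea-comb: (75 − 59.0625)² / 59.0625 = 4.3006
  clean-shank single-comb: (22 − 19.6875)² / 19.6875 = 0.2716
χ² = 3.3018 + 0.5969 + 4.3006 + 0.2716 = 8.4709 ≈ 8.471
Degrees of freedom = 4 − 1 = 3; critical value at α = 0.05 is 7.815.
Since 8.471 > 7.815, we reject the null hypothesis — the data do not fit the 9:3:3:1 ratio.

8.471; not consistent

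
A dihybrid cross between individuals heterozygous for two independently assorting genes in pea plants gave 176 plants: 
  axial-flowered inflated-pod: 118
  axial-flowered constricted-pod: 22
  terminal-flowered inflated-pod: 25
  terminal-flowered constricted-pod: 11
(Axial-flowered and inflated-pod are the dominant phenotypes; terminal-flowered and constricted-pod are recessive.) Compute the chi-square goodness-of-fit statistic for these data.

A dihybrid F₂ with independent assortment and complete dominance at both loci gives a 9:3:3:1 phenotypic ratio.
Under the 9:3:3:1 hypothesis (Σ ratio = 16, N = 176):
  axial-flowered inflated-pod: 176 × 9/16 = 99
  axial-flowered constricted-pod: 176 × 3/16 = 33
  terminal-flowered inflated-pod: 176 × 3/16 = 33
  terminal-flowered constricted-pod: 176 × 1/16 = 11
χ² = Σ (O − E)² / E
  axial-flowered inflated-pod: (118 − 99)² / 99 = 3.6465
  axial-flowered constricted-pod: (22 − 33)² / 33 = 3.6667
  terminal-flowered inflated-pod: (25 − 33)² / 33 = 1.9394
  terminal-flowered constricted-pod: (11 − 11)² / 11 = 0.0000
χ² = 3.6465 + 3.6667 + 1.9394 + 0.0000 = 9.2526 ≈ 9.253

9.253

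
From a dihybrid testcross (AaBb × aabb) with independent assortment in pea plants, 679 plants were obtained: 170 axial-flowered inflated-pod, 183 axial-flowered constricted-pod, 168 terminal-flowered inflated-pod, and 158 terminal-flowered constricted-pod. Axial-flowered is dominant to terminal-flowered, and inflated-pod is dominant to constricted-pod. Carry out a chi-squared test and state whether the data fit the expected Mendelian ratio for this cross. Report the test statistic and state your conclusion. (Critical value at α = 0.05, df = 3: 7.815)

1.866; consistent

A dihybrid testcross with independent assortment gives a 1:1:1:1 ratio.
Under the 1:1:1:1 hypothesis (Σ ratio = 4, N = 679):
  axial-flowered inflated-pod: 679 × 1/4 = 169.75
  axial-flowered constricted-pod: 679 × 1/4 = 169.75
  terminal-flowered inflated-pod: 679 × 1/4 = 169.75
  terminal-flowered constricted-pod: 679 × 1/4 = 169.75
χ² = Σ (O − E)² / E
  axial-flowered inflated-pod: (170 − 169.75)² / 169.75 = 0.0004
  axial-flowered constricted-pod: (183 − 169.75)² / 169.75 = 1.0342
  terminal-flowered inflated-pod: (168 − 169.75)² / 169.75 = 0.0180
  terminal-flowered constricted-pod: (158 − 169.75)² / 169.75 = 0.8133
χ² = 0.0004 + 1.0342 + 0.0180 + 0.8133 = 1.8659 ≈ 1.866
Degrees of freedom = 4 − 1 = 3; critical value at α = 0.05 is 7.815.
Since 1.866 < 7.815, we fail to reject the null hypothesis — the data are consistent with the 1:1:1:1 ratio.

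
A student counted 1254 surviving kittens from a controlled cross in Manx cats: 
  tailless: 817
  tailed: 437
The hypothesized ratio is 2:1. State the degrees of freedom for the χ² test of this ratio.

1

A goodness-of-fit test with 2 phenotype classes has df = 2 − 1 = 1.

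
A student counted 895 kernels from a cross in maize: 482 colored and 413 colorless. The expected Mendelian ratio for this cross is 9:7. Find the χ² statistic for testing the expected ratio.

Under the 9:7 hypothesis (Σ ratio = 16, N = 895):
  colored: 895 × 9/16 = 503.4375
  colorless: 895 × 7/16 = 391.5625
χ² = Σ (O − E)² / E
  colored: (482 − 503.4375)² / 503.4375 = 0.9129
  colorless: (413 − 391.5625)² / 391.5625 = 1.1737
χ² = 0.9129 + 1.1737 = 2.0866 ≈ 2.087

2.087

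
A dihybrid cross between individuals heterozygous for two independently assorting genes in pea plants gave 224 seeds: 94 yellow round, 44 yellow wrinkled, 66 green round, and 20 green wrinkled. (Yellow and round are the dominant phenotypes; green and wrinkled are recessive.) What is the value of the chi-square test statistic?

24.508

A dihybrid F₂ with independent assortment and complete dominance at both loci gives a 9:3:3:1 phenotypic ratio.
Total ratio parts = 16. Expected numbers out of 224:
  yellow round: 224 × 9/16 = 126
  yellow wrinkled: 224 × 3/16 = 42
  green round: 224 × 3/16 = 42
  green wrinkled: 224 × 1/16 = 14
χ² = Σ (O − E)² / E
  yellow round: (94 − 126)² / 126 = 8.1270
  yellow wrinkled: (44 − 42)² / 42 = 0.0952
  green round: (66 − 42)² / 42 = 13.7143
  green wrinkled: (20 − 14)² / 14 = 2.5714
χ² = 8.1270 + 0.0952 + 13.7143 + 2.5714 = 24.5079 ≈ 24.508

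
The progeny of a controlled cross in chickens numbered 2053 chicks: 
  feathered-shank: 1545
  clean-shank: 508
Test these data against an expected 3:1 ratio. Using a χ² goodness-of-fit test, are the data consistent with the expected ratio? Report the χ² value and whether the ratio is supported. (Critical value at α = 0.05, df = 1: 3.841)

0.072; consistent

Under the 3:1 hypothesis (Σ ratio = 4, N = 2053):
  feathered-shank: 2053 × 3/4 = 1539.75
  clean-shank: 2053 × 1/4 = 513.25
χ² = Σ (O − E)² / E
  feathered-shank: (1545 − 1539.75)² / 1539.75 = 0.0179
  clean-shank: (508 − 513.25)² / 513.25 = 0.0537
χ² = 0.0179 + 0.0537 = 0.0716 ≈ 0.072
Degrees of freedom = 2 − 1 = 1; critical value at α = 0.05 is 3.841.
Since 0.072 < 3.841, we fail to reject the null hypothesis — the data are consistent with the 3:1 ratio.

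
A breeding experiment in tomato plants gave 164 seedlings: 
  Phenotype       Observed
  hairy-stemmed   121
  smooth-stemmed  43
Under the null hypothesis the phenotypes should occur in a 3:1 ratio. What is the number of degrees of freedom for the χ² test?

A goodness-of-fit test with 2 phenotype classes has df = 2 − 1 = 1.

1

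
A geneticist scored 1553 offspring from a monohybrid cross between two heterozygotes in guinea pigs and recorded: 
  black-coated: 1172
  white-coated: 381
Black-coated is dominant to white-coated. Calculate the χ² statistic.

0.181

For a monohybrid cross between heterozygotes with complete dominance, the expected phenotypic ratio is 3:1.
The 3:1 ratio has 4 parts, so with N = 1553 the expected counts are:
  black-coated: 1553 × 3/4 = 1164.75
  white-coated: 1553 × 1/4 = 388.25
χ² = Σ (O − E)² / E
  black-coated: (1172 − 1164.75)² / 1164.75 = 0.0451
  white-coated: (381 − 388.25)² / 388.25 = 0.1354
χ² = 0.0451 + 0.1354 = 0.1805 ≈ 0.181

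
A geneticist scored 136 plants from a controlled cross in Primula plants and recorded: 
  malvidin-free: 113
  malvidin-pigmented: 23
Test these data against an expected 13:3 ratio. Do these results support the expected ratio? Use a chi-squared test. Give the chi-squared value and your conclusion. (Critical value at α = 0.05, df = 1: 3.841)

The 13:3 ratio has 16 parts, so with N = 136 the expected counts are:
  malvidin-free: 136 × 13/16 = 110.5
  malvidin-pigmented: 136 × 3/16 = 25.5
χ² = Σ (O − E)² / E
  malvidin-free: (113 − 110.5)² / 110.5 = 0.0566
  malvidin-pigmented: (23 − 25.5)² / 25.5 = 0.2451
χ² = 0.0566 + 0.2451 = 0.3017 ≈ 0.302
Degrees of freedom = 2 − 1 = 1; critical value at α = 0.05 is 3.841.
Since 0.302 < 3.841, we fail to reject the null hypothesis — the data are consistent with the 13:3 ratio.

0.302; consistent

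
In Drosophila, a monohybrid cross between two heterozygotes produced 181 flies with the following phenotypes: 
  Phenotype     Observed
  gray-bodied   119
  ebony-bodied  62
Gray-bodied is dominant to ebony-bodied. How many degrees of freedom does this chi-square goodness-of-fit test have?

For a monohybrid cross between heterozygotes with complete dominance, the expected phenotypic ratio is 3:1.
A goodness-of-fit test with 2 phenotype classes has df = 2 − 1 = 1.

1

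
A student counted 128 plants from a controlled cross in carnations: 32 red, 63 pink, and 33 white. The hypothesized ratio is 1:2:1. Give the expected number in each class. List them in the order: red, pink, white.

32, 64, 32

Expected counts for N = 128 under a 1:2:1 ratio (total parts = 4):
  red: 128 × 1/4 = 32
  pink: 128 × 2/4 = 64
  white: 128 × 1/4 = 32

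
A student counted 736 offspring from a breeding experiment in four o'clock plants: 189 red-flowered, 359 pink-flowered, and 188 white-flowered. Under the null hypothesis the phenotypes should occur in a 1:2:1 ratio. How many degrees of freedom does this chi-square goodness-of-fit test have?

2

A goodness-of-fit test with 3 phenotype classes has df = 3 − 1 = 2.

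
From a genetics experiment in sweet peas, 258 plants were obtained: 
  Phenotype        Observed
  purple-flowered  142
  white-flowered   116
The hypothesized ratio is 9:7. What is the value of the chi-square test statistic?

0.154

Expected counts for N = 258 under a 9:7 ratio (total parts = 16):
  purple-flowered: 258 × 9/16 = 145.125
  white-flowered: 258 × 7/16 = 112.875
χ² = Σ (O − E)² / E
  purple-flowered: (142 − 145.125)² / 145.125 = 0.0673
  white-flowered: (116 − 112.875)² / 112.875 = 0.0865
χ² = 0.0673 + 0.0865 = 0.1538 ≈ 0.154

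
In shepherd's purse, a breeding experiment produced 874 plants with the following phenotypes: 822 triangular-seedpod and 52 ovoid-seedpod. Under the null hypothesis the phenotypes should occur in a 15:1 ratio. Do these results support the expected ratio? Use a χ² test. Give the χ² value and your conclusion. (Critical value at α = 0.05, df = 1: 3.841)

0.135; consistent

Expected counts for N = 874 under a 15:1 ratio (total parts = 16):
  triangular-seedpod: 874 × 15/16 = 819.375
  ovoid-seedpod: 874 × 1/16 = 54.625
χ² = Σ (O − E)² / E
  triangular-seedpod: (822 − 819.375)² / 819.375 = 0.0084
  ovoid-seedpod: (52 − 54.625)² / 54.625 = 0.1261
χ² = 0.0084 + 0.1261 = 0.1345 ≈ 0.135
Degrees of freedom = 2 − 1 = 1; critical value at α = 0.05 is 3.841.
Since 0.135 < 3.841, we fail to reject the null hypothesis — the data are consistent with the 15:1 ratio.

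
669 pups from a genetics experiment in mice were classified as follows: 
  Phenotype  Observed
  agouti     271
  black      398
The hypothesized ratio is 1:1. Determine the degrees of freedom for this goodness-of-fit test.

1

A goodness-of-fit test with 2 phenotype classes has df = 2 − 1 = 1.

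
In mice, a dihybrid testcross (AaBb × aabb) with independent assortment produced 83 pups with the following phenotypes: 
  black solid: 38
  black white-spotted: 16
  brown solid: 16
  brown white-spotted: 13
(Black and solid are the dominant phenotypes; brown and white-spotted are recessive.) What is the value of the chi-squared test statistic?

A dihybrid testcross with independent assortment gives a 1:1:1:1 ratio.
Under the 1:1:1:1 hypothesis (Σ ratio = 4, N = 83):
  black solid: 83 × 1/4 = 20.75
  black white-spotted: 83 × 1/4 = 20.75
  brown solid: 83 × 1/4 = 20.75
  brown white-spotted: 83 × 1/4 = 20.75
χ² = Σ (O − E)² / E
  black solid: (38 − 20.75)² / 20.75 = 14.3404
  black white-spotted: (16 − 20.75)² / 20.75 = 1.0873
  brown solid: (16 − 20.75)² / 20.75 = 1.0873
  brown white-spotted: (13 − 20.75)² / 20.75 = 2.8946
χ² = 14.3404 + 1.0873 + 1.0873 + 2.8946 = 19.4096 ≈ 19.410

19.410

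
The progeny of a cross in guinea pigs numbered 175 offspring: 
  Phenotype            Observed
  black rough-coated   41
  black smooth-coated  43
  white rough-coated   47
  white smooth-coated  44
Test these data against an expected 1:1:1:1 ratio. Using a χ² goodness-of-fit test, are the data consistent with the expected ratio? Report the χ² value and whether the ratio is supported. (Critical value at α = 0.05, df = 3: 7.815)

0.429; consistent

Under the 1:1:1:1 hypothesis (Σ ratio = 4, N = 175):
  black rough-coated: 175 × 1/4 = 43.75
  black smooth-coated: 175 × 1/4 = 43.75
  white rough-coated: 175 × 1/4 = 43.75
  white smooth-coated: 175 × 1/4 = 43.75
χ² = Σ (O − E)² / E
  black rough-coated: (41 − 43.75)² / 43.75 = 0.1729
  black smooth-coated: (43 − 43.75)² / 43.75 = 0.0129
  white rough-coated: (47 − 43.75)² / 43.75 = 0.2414
  white smooth-coated: (44 − 43.75)² / 43.75 = 0.0014
χ² = 0.1729 + 0.0129 + 0.2414 + 0.0014 = 0.4286 ≈ 0.429
Degrees of freedom = 4 − 1 = 3; critical value at α = 0.05 is 7.815.
Since 0.429 < 7.815, we fail to reject the null hypothesis — the data are consistent with the 1:1:1:1 ratio.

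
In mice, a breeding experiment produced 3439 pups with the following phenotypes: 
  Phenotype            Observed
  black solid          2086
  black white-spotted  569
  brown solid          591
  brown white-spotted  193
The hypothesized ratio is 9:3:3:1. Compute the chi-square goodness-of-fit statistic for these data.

27.518

Expected counts for N = 3439 under a 9:3:3:1 ratio (total parts = 16):
  black solid: 3439 × 9/16 = 1934.4375
  black white-spotted: 3439 × 3/16 = 644.8125
  brown solid: 3439 × 3/16 = 644.8125
  brown white-spotted: 3439 × 1/16 = 214.9375
χ² = Σ (O − E)² / E
  black solid: (2086 − 1934.4375)² / 1934.4375 = 11.8749
  black white-spotted: (569 − 644.8125)² / 644.8125 = 8.9135
  brown solid: (591 − 644.8125)² / 644.8125 = 4.4909
  brown white-spotted: (193 − 214.9375)² / 214.9375 = 2.2390
χ² = 11.8749 + 8.9135 + 4.4909 + 2.2390 = 27.5183 ≈ 27.518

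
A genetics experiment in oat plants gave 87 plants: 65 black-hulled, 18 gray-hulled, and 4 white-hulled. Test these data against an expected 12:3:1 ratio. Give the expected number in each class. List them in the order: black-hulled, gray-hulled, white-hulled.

The 12:3:1 ratio has 16 parts, so with N = 87 the expected counts are:
  black-hulled: 87 × 12/16 = 65.25
  gray-hulled: 87 × 3/16 = 16.3125
  white-hulled: 87 × 1/16 = 5.4375

65.25, 16.3125, 5.4375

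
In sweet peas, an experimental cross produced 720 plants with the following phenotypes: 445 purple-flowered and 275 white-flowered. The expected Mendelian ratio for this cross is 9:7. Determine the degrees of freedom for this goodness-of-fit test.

A goodness-of-fit test with 2 phenotype classes has df = 2 − 1 = 1.

1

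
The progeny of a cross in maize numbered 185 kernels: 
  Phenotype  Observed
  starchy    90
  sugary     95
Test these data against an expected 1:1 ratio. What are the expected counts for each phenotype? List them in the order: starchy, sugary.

92.5, 92.5

The 1:1 ratio has 2 parts, so with N = 185 the expected counts are:
  starchy: 185 × 1/2 = 92.5
  sugary: 185 × 1/2 = 92.5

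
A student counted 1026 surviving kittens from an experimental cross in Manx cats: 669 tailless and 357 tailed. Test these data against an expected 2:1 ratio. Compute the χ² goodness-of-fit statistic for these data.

The 2:1 ratio has 3 parts, so with N = 1026 the expected counts are:
  tailless: 1026 × 2/3 = 684
  tailed: 1026 × 1/3 = 342
χ² = Σ (O − E)² / E
  tailless: (669 − 684)² / 684 = 0.3289
  tailed: (357 − 342)² / 342 = 0.6579
χ² = 0.3289 + 0.6579 = 0.9868 ≈ 0.987

0.987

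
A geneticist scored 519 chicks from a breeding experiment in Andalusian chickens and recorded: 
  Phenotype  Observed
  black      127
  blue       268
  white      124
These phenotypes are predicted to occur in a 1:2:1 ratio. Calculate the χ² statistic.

0.592

Expected counts for N = 519 under a 1:2:1 ratio (total parts = 4):
  black: 519 × 1/4 = 129.75
  blue: 519 × 2/4 = 259.5
  white: 519 × 1/4 = 129.75
χ² = Σ (O − E)² / E
  black: (127 − 129.75)² / 129.75 = 0.0583
  blue: (268 − 259.5)² / 259.5 = 0.2784
  white: (124 − 129.75)² / 129.75 = 0.2548
χ² = 0.0583 + 0.2784 + 0.2548 = 0.5915 ≈ 0.592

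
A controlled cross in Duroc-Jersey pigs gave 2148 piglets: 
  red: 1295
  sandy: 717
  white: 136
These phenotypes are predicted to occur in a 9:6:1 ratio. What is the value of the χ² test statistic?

15.975

Expected counts for N = 2148 under a 9:6:1 ratio (total parts = 16):
  red: 2148 × 9/16 = 1208.25
  sandy: 2148 × 6/16 = 805.5
  white: 2148 × 1/16 = 134.25
χ² = Σ (O − E)² / E
  red: (1295 − 1208.25)² / 1208.25 = 6.2285
  sandy: (717 − 805.5)² / 805.5 = 9.7235
  white: (136 − 134.25)² / 134.25 = 0.0228
χ² = 6.2285 + 9.7235 + 0.0228 = 15.9748 ≈ 15.975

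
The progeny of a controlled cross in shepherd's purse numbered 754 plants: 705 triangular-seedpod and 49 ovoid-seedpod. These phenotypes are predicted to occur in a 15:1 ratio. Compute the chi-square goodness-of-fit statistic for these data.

0.080

Expected counts for N = 754 under a 15:1 ratio (total parts = 16):
  triangular-seedpod: 754 × 15/16 = 706.875
  ovoid-seedpod: 754 × 1/16 = 47.125
χ² = Σ (O − E)² / E
  triangular-seedpod: (705 − 706.875)² / 706.875 = 0.0050
  ovoid-seedpod: (49 − 47.125)² / 47.125 = 0.0746
χ² = 0.0050 + 0.0746 = 0.0796 ≈ 0.080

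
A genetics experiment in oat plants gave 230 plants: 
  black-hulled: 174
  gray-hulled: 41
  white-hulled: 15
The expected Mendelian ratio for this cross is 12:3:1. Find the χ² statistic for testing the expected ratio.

0.145

Under the 12:3:1 hypothesis (Σ ratio = 16, N = 230):
  black-hulled: 230 × 12/16 = 172.5
  gray-hulled: 230 × 3/16 = 43.125
  white-hulled: 230 × 1/16 = 14.375
χ² = Σ (O − E)² / E
  black-hulled: (174 − 172.5)² / 172.5 = 0.0130
  gray-hulled: (41 − 43.125)² / 43.125 = 0.1047
  white-hulled: (15 − 14.375)² / 14.375 = 0.0272
χ² = 0.0130 + 0.1047 + 0.0272 = 0.1449 ≈ 0.145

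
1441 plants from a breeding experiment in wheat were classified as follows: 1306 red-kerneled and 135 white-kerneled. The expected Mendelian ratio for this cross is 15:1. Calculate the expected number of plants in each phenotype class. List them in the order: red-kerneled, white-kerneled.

1350.9375, 90.0625

Under the 15:1 hypothesis (Σ ratio = 16, N = 1441):
  red-kerneled: 1441 × 15/16 = 1350.9375
  white-kerneled: 1441 × 1/16 = 90.0625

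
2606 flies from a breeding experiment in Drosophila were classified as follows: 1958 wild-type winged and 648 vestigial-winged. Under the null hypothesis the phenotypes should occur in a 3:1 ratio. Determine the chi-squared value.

0.025

Under the 3:1 hypothesis (Σ ratio = 4, N = 2606):
  wild-type winged: 2606 × 3/4 = 1954.5
  vestigial-winged: 2606 × 1/4 = 651.5
χ² = Σ (O − E)² / E
  wild-type winged: (1958 − 1954.5)² / 1954.5 = 0.0063
  vestigial-winged: (648 − 651.5)² / 651.5 = 0.0188
χ² = 0.0063 + 0.0188 = 0.0251 ≈ 0.025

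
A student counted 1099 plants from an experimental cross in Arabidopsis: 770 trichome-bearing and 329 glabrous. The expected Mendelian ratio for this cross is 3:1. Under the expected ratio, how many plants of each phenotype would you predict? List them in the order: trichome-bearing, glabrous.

824.25, 274.75

Under the 3:1 hypothesis (Σ ratio = 4, N = 1099):
  trichome-bearing: 1099 × 3/4 = 824.25
  glabrous: 1099 × 1/4 = 274.75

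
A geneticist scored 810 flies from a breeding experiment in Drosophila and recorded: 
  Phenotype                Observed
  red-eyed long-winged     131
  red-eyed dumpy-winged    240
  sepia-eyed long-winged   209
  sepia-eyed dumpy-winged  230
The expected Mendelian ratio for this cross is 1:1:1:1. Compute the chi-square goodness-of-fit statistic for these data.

Under the 1:1:1:1 hypothesis (Σ ratio = 4, N = 810):
  red-eyed long-winged: 810 × 1/4 = 202.5
  red-eyed dumpy-winged: 810 × 1/4 = 202.5
  sepia-eyed long-winged: 810 × 1/4 = 202.5
  sepia-eyed dumpy-winged: 810 × 1/4 = 202.5
χ² = Σ (O − E)² / E
  red-eyed long-winged: (131 − 202.5)² / 202.5 = 25.2457
  red-eyed dumpy-winged: (240 − 202.5)² / 202.5 = 6.9444
  sepia-eyed long-winged: (209 − 202.5)² / 202.5 = 0.2086
  sepia-eyed dumpy-winged: (230 − 202.5)² / 202.5 = 3.7346
χ² = 25.2457 + 6.9444 + 0.2086 + 3.7346 = 36.1333 ≈ 36.133

36.133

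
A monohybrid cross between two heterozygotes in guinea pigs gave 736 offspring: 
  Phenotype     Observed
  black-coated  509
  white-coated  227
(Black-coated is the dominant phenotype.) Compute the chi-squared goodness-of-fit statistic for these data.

13.399

For a monohybrid cross between heterozygotes with complete dominance, the expected phenotypic ratio is 3:1.
Total ratio parts = 4. Expected numbers out of 736:
  black-coated: 736 × 3/4 = 552
  white-coated: 736 × 1/4 = 184
χ² = Σ (O − E)² / E
  black-coated: (509 − 552)² / 552 = 3.3496
  white-coated: (227 − 184)² / 184 = 10.0489
χ² = 3.3496 + 10.0489 = 13.3985 ≈ 13.399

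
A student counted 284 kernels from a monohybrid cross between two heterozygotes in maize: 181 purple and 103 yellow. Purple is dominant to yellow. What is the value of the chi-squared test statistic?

For a monohybrid cross between heterozygotes with complete dominance, the expected phenotypic ratio is 3:1.
Expected counts for N = 284 under a 3:1 ratio (total parts = 4):
  purple: 284 × 3/4 = 213
  yellow: 284 × 1/4 = 71
χ² = Σ (O − E)² / E
  purple: (181 − 213)² / 213 = 4.8075
  yellow: (103 − 71)² / 71 = 14.4225
χ² = 4.8075 + 14.4225 = 19.230

19.230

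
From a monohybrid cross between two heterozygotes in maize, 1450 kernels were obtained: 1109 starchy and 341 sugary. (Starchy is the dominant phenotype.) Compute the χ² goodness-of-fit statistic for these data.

For a monohybrid cross between heterozygotes with complete dominance, the expected phenotypic ratio is 3:1.
The 3:1 ratio has 4 parts, so with N = 1450 the expected counts are:
  starchy: 1450 × 3/4 = 1087.5
  sugary: 1450 × 1/4 = 362.5
χ² = Σ (O − E)² / E
  starchy: (1109 − 1087.5)² / 1087.5 = 0.4251
  sugary: (341 − 362.5)² / 362.5 = 1.2752
χ² = 0.4251 + 1.2752 = 1.7003 ≈ 1.700

1.700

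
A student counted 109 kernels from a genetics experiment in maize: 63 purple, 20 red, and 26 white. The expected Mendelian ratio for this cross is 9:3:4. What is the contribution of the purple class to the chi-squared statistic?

Expected counts for N = 109 under a 9:3:4 ratio (total parts = 16):
  purple: 109 × 9/16 = 61.3125
  red: 109 × 3/16 = 20.4375
  white: 109 × 4/16 = 27.25
Contribution of purple: (63 − 61.3125)² / 61.3125 = 0.0464

0.046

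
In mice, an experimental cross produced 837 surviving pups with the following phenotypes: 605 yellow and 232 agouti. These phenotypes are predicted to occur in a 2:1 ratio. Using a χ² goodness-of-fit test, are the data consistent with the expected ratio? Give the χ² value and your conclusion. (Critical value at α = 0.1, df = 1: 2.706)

11.876; not consistent

Total ratio parts = 3. Expected numbers out of 837:
  yellow: 837 × 2/3 = 558
  agouti: 837 × 1/3 = 279
χ² = Σ (O − E)² / E
  yellow: (605 − 558)² / 558 = 3.9588
  agouti: (232 − 279)² / 279 = 7.9176
χ² = 3.9588 + 7.9176 = 11.8764 ≈ 11.876
Degrees of freedom = 2 − 1 = 1; critical value at α = 0.1 is 2.706.
Since 11.876 > 2.706, we reject the null hypothesis — the data do not fit the 2:1 ratio.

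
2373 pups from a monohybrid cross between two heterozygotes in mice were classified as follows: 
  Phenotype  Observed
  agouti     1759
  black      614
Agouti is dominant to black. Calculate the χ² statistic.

For a monohybrid cross between heterozygotes with complete dominance, the expected phenotypic ratio is 3:1.
Total ratio parts = 4. Expected numbers out of 2373:
  agouti: 2373 × 3/4 = 1779.75
  black: 2373 × 1/4 = 593.25
χ² = Σ (O − E)² / E
  agouti: (1759 − 1779.75)² / 1779.75 = 0.2419
  black: (614 − 593.25)² / 593.25 = 0.7258
χ² = 0.2419 + 0.7258 = 0.9677 ≈ 0.968

0.968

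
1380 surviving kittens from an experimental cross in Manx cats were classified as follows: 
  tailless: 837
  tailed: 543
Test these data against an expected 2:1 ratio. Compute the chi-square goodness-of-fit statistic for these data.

22.464

Under the 2:1 hypothesis (Σ ratio = 3, N = 1380):
  tailless: 1380 × 2/3 = 920
  tailed: 1380 × 1/3 = 460
χ² = Σ (O − E)² / E
  tailless: (837 − 920)² / 920 = 7.4880
  tailed: (543 − 460)² / 460 = 14.9761
χ² = 7.4880 + 14.9761 = 22.4641 ≈ 22.464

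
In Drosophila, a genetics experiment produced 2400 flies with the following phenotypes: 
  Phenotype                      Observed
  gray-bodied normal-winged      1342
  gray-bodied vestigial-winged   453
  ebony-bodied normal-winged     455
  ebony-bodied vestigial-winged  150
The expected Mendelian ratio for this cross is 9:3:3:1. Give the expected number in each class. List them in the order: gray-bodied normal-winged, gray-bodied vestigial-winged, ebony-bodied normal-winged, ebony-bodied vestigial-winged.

Under the 9:3:3:1 hypothesis (Σ ratio = 16, N = 2400):
  gray-bodied normal-winged: 2400 × 9/16 = 1350
  gray-bodied vestigial-winged: 2400 × 3/16 = 450
  ebony-bodied normal-winged: 2400 × 3/16 = 450
  ebony-bodied vestigial-winged: 2400 × 1/16 = 150

1350, 450, 450, 150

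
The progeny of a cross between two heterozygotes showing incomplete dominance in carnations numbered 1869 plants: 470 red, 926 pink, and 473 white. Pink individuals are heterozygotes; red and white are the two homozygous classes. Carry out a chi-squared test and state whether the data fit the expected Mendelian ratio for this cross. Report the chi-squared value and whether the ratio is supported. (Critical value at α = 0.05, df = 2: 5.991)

0.164; consistent

With incomplete dominance, a heterozygote × heterozygote cross gives a 1:2:1 phenotypic ratio.
Total ratio parts = 4. Expected numbers out of 1869:
  red: 1869 × 1/4 = 467.25
  pink: 1869 × 2/4 = 934.5
  white: 1869 × 1/4 = 467.25
χ² = Σ (O − E)² / E
  red: (470 − 467.25)² / 467.25 = 0.0162
  pink: (926 − 934.5)² / 934.5 = 0.0773
  white: (473 − 467.25)² / 467.25 = 0.0708
χ² = 0.0162 + 0.0773 + 0.0708 = 0.1643 ≈ 0.164
Degrees of freedom = 3 − 1 = 2; critical value at α = 0.05 is 5.991.
Since 0.164 < 5.991, we fail to reject the null hypothesis — the data are consistent with the 1:2:1 ratio.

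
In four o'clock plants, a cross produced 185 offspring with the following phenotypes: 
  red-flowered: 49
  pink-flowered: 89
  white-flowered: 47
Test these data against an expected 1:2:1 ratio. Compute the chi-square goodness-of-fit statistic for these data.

The 1:2:1 ratio has 4 parts, so with N = 185 the expected counts are:
  red-flowered: 185 × 1/4 = 46.25
  pink-flowered: 185 × 2/4 = 92.5
  white-flowered: 185 × 1/4 = 46.25
χ² = Σ (O − E)² / E
  red-flowered: (49 − 46.25)² / 46.25 = 0.1635
  pink-flowered: (89 − 92.5)² / 92.5 = 0.1324
  white-flowered: (47 − 46.25)² / 46.25 = 0.0122
χ² = 0.1635 + 0.1324 + 0.0122 = 0.3081 ≈ 0.308

0.308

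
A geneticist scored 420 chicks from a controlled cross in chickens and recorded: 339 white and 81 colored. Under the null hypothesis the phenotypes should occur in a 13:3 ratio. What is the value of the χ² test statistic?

Expected counts for N = 420 under a 13:3 ratio (total parts = 16):
  white: 420 × 13/16 = 341.25
  colored: 420 × 3/16 = 78.75
χ² = Σ (O − E)² / E
  white: (339 − 341.25)² / 341.25 = 0.0148
  colored: (81 − 78.75)² / 78.75 = 0.0643
χ² = 0.0148 + 0.0643 = 0.0791 ≈ 0.079

0.079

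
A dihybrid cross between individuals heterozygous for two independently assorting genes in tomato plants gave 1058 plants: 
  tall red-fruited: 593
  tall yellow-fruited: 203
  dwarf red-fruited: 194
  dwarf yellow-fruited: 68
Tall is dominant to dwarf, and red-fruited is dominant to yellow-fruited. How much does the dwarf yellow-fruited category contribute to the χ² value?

A dihybrid F₂ with independent assortment and complete dominance at both loci gives a 9:3:3:1 phenotypic ratio.
Expected counts for N = 1058 under a 9:3:3:1 ratio (total parts = 16):
  tall red-fruited: 1058 × 9/16 = 595.125
  tall yellow-fruited: 1058 × 3/16 = 198.375
  dwarf red-fruited: 1058 × 3/16 = 198.375
  dwarf yellow-fruited: 1058 × 1/16 = 66.125
Contribution of dwarf yellow-fruited: (68 − 66.125)² / 66.125 = 0.0532

0.053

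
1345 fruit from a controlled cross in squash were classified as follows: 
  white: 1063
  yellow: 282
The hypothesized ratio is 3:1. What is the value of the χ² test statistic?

Total ratio parts = 4. Expected numbers out of 1345:
  white: 1345 × 3/4 = 1008.75
  yellow: 1345 × 1/4 = 336.25
χ² = Σ (O − E)² / E
  white: (1063 − 1008.75)² / 1008.75 = 2.9175
  yellow: (282 − 336.25)² / 336.25 = 8.7526
χ² = 2.9175 + 8.7526 = 11.6701 ≈ 11.670

11.670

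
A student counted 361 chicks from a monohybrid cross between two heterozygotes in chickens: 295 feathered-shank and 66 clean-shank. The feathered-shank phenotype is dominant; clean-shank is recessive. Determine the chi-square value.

8.688

For a monohybrid cross between heterozygotes with complete dominance, the expected phenotypic ratio is 3:1.
Total ratio parts = 4. Expected numbers out of 361:
  feathered-shank: 361 × 3/4 = 270.75
  clean-shank: 361 × 1/4 = 90.25
χ² = Σ (O − E)² / E
  feathered-shank: (295 − 270.75)² / 270.75 = 2.1720
  clean-shank: (66 − 90.25)² / 90.25 = 6.5159
χ² = 2.1720 + 6.5159 = 8.6879 ≈ 8.688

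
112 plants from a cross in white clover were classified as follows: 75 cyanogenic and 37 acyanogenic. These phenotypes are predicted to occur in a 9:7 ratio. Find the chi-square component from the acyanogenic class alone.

2.939

Under the 9:7 hypothesis (Σ ratio = 16, N = 112):
  cyanogenic: 112 × 9/16 = 63
  acyanogenic: 112 × 7/16 = 49
Contribution of acyanogenic: (37 − 49)² / 49 = 2.9388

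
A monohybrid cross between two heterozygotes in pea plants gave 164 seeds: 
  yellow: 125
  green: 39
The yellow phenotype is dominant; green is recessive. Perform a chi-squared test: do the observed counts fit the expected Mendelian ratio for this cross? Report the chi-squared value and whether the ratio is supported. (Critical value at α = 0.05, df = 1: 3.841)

For a monohybrid cross between heterozygotes with complete dominance, the expected phenotypic ratio is 3:1.
Under the 3:1 hypothesis (Σ ratio = 4, N = 164):
  yellow: 164 × 3/4 = 123
  green: 164 × 1/4 = 41
χ² = Σ (O − E)² / E
  yellow: (125 − 123)² / 123 = 0.0325
  green: (39 − 41)² / 41 = 0.0976
χ² = 0.0325 + 0.0976 = 0.1301 ≈ 0.130
Degrees of freedom = 2 − 1 = 1; critical value at α = 0.05 is 3.841.
Since 0.130 < 3.841, we fail to reject the null hypothesis — the data are consistent with the 3:1 ratio.

0.130; consistent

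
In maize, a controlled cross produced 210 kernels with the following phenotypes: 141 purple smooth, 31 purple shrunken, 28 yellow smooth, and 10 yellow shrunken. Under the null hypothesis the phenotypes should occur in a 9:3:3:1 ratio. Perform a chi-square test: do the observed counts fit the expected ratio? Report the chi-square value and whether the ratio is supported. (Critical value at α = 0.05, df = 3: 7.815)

10.241; not consistent

Under the 9:3:3:1 hypothesis (Σ ratio = 16, N = 210):
  purple smooth: 210 × 9/16 = 118.125
  purple shrunken: 210 × 3/16 = 39.375
  yellow smooth: 210 × 3/16 = 39.375
  yellow shrunken: 210 × 1/16 = 13.125
χ² = Σ (O − E)² / E
  purple smooth: (141 − 118.125)² / 118.125 = 4.4298
  purple shrunken: (31 − 39.375)² / 39.375 = 1.7813
  yellow smooth: (28 − 39.375)² / 39.375 = 3.2861
  yellow shrunken: (10 − 13.125)² / 13.125 = 0.7440
χ² = 4.4298 + 1.7813 + 3.2861 + 0.7440 = 10.2412 ≈ 10.241
Degrees of freedom = 4 − 1 = 3; critical value at α = 0.05 is 7.815.
Since 10.241 > 7.815, we reject the null hypothesis — the data do not fit the 9:3:3:1 ratio.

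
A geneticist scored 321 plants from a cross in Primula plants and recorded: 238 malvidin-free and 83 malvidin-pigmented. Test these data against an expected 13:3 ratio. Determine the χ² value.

10.642

Under the 13:3 hypothesis (Σ ratio = 16, N = 321):
  malvidin-free: 321 × 13/16 = 260.8125
  malvidin-pigmented: 321 × 3/16 = 60.1875
χ² = Σ (O − E)² / E
  malvidin-free: (238 − 260.8125)² / 260.8125 = 1.9953
  malvidin-pigmented: (83 − 60.1875)² / 60.1875 = 8.6465
χ² = 1.9953 + 8.6465 = 10.6418 ≈ 10.642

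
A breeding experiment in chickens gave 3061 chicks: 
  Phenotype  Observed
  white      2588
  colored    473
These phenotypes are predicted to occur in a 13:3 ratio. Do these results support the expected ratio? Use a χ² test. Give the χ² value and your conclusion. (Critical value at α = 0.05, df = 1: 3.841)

Total ratio parts = 16. Expected numbers out of 3061:
  white: 3061 × 13/16 = 2487.0625
  colored: 3061 × 3/16 = 573.9375
χ² = Σ (O − E)² / E
  white: (2588 − 2487.0625)² / 2487.0625 = 4.0966
  colored: (473 − 573.9375)² / 573.9375 = 17.7517
χ² = 4.0966 + 17.7517 = 21.8483 ≈ 21.848
Degrees of freedom = 2 − 1 = 1; critical value at α = 0.05 is 3.841.
Since 21.848 > 3.841, we reject the null hypothesis — the data do not fit the 13:3 ratio.

21.848; not consistent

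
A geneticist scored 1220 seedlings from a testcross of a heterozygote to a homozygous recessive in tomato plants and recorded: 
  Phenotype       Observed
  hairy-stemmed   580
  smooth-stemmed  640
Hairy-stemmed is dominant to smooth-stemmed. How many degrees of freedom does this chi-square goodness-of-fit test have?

1

A testcross of a heterozygote (Aa × aa) gives a 1:1 phenotypic ratio.
A goodness-of-fit test with 2 phenotype classes has df = 2 − 1 = 1.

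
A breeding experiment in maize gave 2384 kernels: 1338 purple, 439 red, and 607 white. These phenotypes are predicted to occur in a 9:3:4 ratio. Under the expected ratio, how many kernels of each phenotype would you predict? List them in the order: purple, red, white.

The 9:3:4 ratio has 16 parts, so with N = 2384 the expected counts are:
  purple: 2384 × 9/16 = 1341
  red: 2384 × 3/16 = 447
  white: 2384 × 4/16 = 596

1341, 447, 596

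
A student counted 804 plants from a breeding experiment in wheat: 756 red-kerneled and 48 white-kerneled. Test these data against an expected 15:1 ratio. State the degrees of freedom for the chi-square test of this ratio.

A goodness-of-fit test with 2 phenotype classes has df = 2 − 1 = 1.

1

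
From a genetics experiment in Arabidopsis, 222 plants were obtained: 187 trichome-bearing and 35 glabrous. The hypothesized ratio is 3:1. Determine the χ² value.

Under the 3:1 hypothesis (Σ ratio = 4, N = 222):
  trichome-bearing: 222 × 3/4 = 166.5
  glabrous: 222 × 1/4 = 55.5
χ² = Σ (O − E)² / E
  trichome-bearing: (187 − 166.5)² / 166.5 = 2.5240
  glabrous: (35 − 55.5)² / 55.5 = 7.5721
χ² = 2.5240 + 7.5721 = 10.0961 ≈ 10.096

10.096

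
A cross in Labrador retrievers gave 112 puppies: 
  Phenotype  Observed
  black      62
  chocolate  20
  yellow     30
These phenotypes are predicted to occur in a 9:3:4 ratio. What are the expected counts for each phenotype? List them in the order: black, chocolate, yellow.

Expected counts for N = 112 under a 9:3:4 ratio (total parts = 16):
  black: 112 × 9/16 = 63
  chocolate: 112 × 3/16 = 21
  yellow: 112 × 4/16 = 28

63, 21, 28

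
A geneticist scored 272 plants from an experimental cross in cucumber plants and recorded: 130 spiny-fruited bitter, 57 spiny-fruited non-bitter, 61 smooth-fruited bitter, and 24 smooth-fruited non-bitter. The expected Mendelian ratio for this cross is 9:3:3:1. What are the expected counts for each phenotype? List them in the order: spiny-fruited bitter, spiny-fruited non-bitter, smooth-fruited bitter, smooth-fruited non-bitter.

Total ratio parts = 16. Expected numbers out of 272:
  spiny-fruited bitter: 272 × 9/16 = 153
  spiny-fruited non-bitter: 272 × 3/16 = 51
  smooth-fruited bitter: 272 × 3/16 = 51
  smooth-fruited non-bitter: 272 × 1/16 = 17

153, 51, 51, 17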